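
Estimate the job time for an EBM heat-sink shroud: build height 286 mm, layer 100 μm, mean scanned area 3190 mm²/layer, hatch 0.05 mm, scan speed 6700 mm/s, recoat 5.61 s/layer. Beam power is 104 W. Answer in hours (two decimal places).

Number of layers: 286 / 0.1 → 2860 (rounded up).
Per-layer scan distance: 3190 / 0.05 → 63800 mm.
Scan time per layer = 63800 / 6700 = 9.5224 s.
Per-layer time = 9.5224 + 5.61 = 15.1324 s.
2860 layers × 15.1324 s/layer = 43278.664 s, i.e. 12.02 hours.

12.02 hours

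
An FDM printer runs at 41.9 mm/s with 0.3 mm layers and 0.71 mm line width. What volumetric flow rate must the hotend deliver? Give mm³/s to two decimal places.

A: 0.3 × 0.71 → 0.213 mm².
Q = v·A = 41.9 × 0.213 = 8.92 mm³/s.

8.92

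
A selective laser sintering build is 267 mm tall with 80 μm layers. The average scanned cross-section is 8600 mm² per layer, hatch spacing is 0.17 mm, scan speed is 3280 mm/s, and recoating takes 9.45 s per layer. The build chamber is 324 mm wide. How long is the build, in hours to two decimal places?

Layers = ⌈267/0.08⌉ = 3338.
Scan path per layer = 8600 / 0.17 = 50588.2 mm.
Scan time per layer = 50588.2 / 3280 = 15.4232 s.
Layer cycle: 15.4232 + 9.45 → 24.8732 s.
Total: 3338 × 24.8732 s = 83026.7416 s → 23.06 hours.

23.06 hours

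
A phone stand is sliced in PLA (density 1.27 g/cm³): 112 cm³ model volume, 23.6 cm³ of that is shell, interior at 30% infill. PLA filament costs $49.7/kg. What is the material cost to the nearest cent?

Volume inside the shell = 112 − 23.6, so 88.4 cm³.
Infill deposited: 0.30 × 88.4 → 26.52 cm³.
Total extruded = 23.6 + 26.52, so 50.12 cm³.
Mass = 50.12 × 1.27 = 63.6524 g.
At $49.7/kg: 63.6524/1000 × 49.7 = $3.16.

$3.16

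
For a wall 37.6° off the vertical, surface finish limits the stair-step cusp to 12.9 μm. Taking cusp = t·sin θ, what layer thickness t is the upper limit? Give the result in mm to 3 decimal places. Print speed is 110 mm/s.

sin(37.6°) = 0.6101; t_max = 0.0129/0.6101 = 0.021 mm.

0.021 mm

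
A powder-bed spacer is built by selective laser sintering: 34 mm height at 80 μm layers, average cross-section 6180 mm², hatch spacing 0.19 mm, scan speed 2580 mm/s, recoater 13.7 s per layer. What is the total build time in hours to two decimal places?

3.11 hours

Layer count = ceil(34 / 0.08) = 425.
Scan path per layer = 6180 / 0.19 = 32526.3 mm.
Per-layer scan time: 32526.3 / 2580 → 12.6071 s.
Layer cycle: 12.6071 + 13.7 → 26.3071 s.
Build time = 425 × 26.3071 = 11180.5175 s = 3.11 hours.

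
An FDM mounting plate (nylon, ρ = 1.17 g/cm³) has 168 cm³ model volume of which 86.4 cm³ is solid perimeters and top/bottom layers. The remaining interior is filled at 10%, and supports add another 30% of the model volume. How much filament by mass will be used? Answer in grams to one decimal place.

Infill region = 168 − 86.4, so 81.6 cm³.
Infill deposited: 0.10 × 81.6 → 8.16 cm³.
Support: 0.30 × 168 → 50.4 cm³.
Deposited volume = 86.4 + 8.16 + 50.4, so 144.96 cm³.
Mass = 144.96 × 1.17 = 169.6032 g.

169.6 g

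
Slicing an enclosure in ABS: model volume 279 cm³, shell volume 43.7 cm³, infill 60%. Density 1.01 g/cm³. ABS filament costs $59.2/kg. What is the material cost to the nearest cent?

$11.05

Volume inside the shell = 279 − 43.7, so 235.3 cm³.
Deposited infill = 0.60 × 235.3, so 141.18 cm³.
Total extruded = 43.7 + 141.18, so 184.88 cm³.
Mass = 184.88 × 1.01 = 186.7288 g.
Cost = 186.7288 g / 1000 × $59.2/kg = $11.05.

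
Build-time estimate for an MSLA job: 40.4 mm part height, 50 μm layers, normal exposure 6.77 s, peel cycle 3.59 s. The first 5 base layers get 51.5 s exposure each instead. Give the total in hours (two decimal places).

Layers = ⌈40.4/0.05⌉ = 808.
Bottom layers: 5 × (51.5 + 3.59) → 275.45 s.
Remaining layers: 803 × (6.77 + 3.59) → 8319.08 s.
Total = 275.45 + 8319.08 = 8594.53 s = 2.39 hours.

2.39 hours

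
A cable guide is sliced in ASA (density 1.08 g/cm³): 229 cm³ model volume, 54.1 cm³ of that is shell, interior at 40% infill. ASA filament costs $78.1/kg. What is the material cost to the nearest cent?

Infill region: 229 − 54.1 → 174.9 cm³.
Infill volume = 0.40 × 174.9, so 69.96 cm³.
Deposited volume = 54.1 + 69.96, so 124.06 cm³.
Mass = 124.06 × 1.08 = 133.9848 g.
At $78.1/kg: 133.9848/1000 × 78.1 = $10.46.

$10.46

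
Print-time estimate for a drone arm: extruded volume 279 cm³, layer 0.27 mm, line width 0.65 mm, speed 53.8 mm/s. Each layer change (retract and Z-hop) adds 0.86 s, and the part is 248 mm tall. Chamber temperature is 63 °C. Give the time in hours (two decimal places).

Line area: 0.27 × 0.65 → 0.1755 mm².
Toolpath length = 279 cm³ / 0.1755 mm² = 279000 / 0.1755 = 1589743.6 mm.
Extrusion time = 1589743.6 / 53.8, so 29549.1 s.
Number of layers: 248 / 0.27 → 919 (rounded up).
Non-print overhead = 919 × 0.86, so 790.34 s.
Altogether 29549.1 + 790.34 = 30339.44 s, i.e. 8.43 hours.

8.43 hours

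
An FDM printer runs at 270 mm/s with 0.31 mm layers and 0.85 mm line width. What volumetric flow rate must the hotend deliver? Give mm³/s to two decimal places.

A: 0.31 × 0.85 → 0.2635 mm².
Q = v·A = 270 × 0.2635 = 71.15 mm³/s.

71.15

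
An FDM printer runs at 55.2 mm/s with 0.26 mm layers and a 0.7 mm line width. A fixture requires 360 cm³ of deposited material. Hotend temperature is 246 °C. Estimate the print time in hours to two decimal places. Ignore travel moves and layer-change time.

9.95 hours

Bead cross-section = 0.26 × 0.7, so 0.182 mm².
Path length: 360000 mm³ / 0.182 mm² → 1978022 mm.
Extrusion time: 1978022 / 55.2 → 35833.7 s.
Converting: 35833.7 s = 9.95 hours.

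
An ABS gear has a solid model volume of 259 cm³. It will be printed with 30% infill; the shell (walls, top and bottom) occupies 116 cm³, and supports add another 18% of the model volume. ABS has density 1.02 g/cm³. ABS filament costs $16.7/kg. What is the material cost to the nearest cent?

Infill region: 259 − 116 → 143 cm³.
Infill volume = 0.30 × 143, so 42.9 cm³.
Support = 0.18 × 259, so 46.62 cm³.
Total extruded: 116 + 42.9 + 46.62 → 205.52 cm³.
Mass = 205.52 × 1.02, so 209.6304 g.
Cost = 209.6304 g / 1000 × $16.7/kg = $3.50.

$3.50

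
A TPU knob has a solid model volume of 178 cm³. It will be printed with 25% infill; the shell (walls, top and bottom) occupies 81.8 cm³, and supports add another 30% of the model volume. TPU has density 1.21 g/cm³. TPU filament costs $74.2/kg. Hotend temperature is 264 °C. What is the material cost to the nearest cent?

Interior volume = 178 − 81.8 = 96.2 cm³.
Infill deposited = 0.25 × 96.2, so 24.05 cm³.
Support = 0.30 × 178, so 53.4 cm³.
Deposited volume: 81.8 + 24.05 + 53.4 → 159.25 cm³.
Mass = 159.25 × 1.21 = 192.6925 g.
Cost = 192.6925 g / 1000 × $74.2/kg = $14.30.

$14.30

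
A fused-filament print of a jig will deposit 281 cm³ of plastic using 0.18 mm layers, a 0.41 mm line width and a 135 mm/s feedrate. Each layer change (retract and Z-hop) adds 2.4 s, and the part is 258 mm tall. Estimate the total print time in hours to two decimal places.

8.79 hours

Bead cross-section = 0.18 × 0.41, so 0.0738 mm².
Path length: 281000 mm³ / 0.0738 mm² → 3807588.1 mm.
Extrusion time = 3807588.1 / 135 = 28204.4 s.
Layers = ⌈258/0.18⌉ = 1434.
Layer-change overhead = 1434 × 2.4, so 3441.6 s.
Altogether 28204.4 + 3441.6 = 31646 s, i.e. 8.79 hours.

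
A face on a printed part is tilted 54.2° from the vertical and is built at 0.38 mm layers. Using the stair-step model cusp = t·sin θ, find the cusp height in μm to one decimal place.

308.2 μm

sin(54.2°) = 0.8111, so cusp = 0.38 × 0.8111 = 0.308218 mm → 308.2 μm.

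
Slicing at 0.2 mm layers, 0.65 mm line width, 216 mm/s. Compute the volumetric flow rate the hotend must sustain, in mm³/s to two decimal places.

28.08

A = 0.2 × 0.65 = 0.13 mm².
Volumetric flow = 216 × 0.13 = 28.08 mm³/s.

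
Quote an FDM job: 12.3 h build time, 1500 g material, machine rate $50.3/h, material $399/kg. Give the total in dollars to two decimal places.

$1217.19

Time charge: 50.3 × 12.3 → $618.69.
Material charge = 399 × 1500/1000 = $598.50.
Job cost: 618.69 + 598.50 = $1217.19.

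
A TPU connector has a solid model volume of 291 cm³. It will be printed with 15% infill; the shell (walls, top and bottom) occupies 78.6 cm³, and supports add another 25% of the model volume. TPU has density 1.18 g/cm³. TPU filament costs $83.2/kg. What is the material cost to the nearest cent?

$17.99

Infill region = 291 − 78.6, so 212.4 cm³.
Infill deposited: 0.15 × 212.4 → 31.86 cm³.
Support: 0.25 × 291 → 72.75 cm³.
Total printed volume = 78.6 + 31.86 + 72.75 = 183.21 cm³.
Mass: 183.21 × 1.18 → 216.1878 g.
Cost = 216.1878 g / 1000 × $83.2/kg = $17.99.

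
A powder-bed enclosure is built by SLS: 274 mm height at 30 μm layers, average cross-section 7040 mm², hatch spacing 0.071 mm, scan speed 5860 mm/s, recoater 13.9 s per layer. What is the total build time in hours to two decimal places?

78.20 hours

Layer count = ceil(274 / 0.03) = 9134.
Per-layer scan distance: 7040 / 0.071 → 99154.9 mm.
Scan time per layer = 99154.9 / 5860, so 16.9206 s.
Time per layer = 16.9206 + 13.9, so 30.8206 s.
Build time = 9134 × 30.8206 = 281515.3604 s = 78.20 hours.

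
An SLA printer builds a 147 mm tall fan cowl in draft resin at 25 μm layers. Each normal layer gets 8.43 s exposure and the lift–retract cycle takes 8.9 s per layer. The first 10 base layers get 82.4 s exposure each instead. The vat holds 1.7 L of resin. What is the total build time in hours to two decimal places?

Layers = ⌈147/0.025⌉ = 5880.
Burn-in layers = 10 × (82.4 + 8.9), so 913 s.
Regular layers: 5870 × (8.43 + 8.9) → 101727.1 s.
Sum: 913 + 101727.1 = 102640.1 s → 28.51 hours.

28.51 hours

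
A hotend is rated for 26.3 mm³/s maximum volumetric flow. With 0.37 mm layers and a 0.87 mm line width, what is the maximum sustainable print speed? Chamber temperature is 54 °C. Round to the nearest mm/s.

82 mm/s

A: 0.37 × 0.87 → 0.3219 mm².
Max speed = 26.3 / 0.3219 = 81.70 ≈ 82 mm/s.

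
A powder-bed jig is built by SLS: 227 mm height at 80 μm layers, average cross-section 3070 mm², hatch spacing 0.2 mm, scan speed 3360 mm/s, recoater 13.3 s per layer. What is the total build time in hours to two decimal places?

14.09 hours

Layer count = ceil(227 / 0.08) = 2838.
Scan path per layer = 3070 / 0.2 = 15350 mm.
Per-layer scan time = 15350 / 3360, so 4.5685 s.
Time per layer = 4.5685 + 13.3, so 17.8685 s.
Total: 2838 × 17.8685 s = 50710.803 s → 14.09 hours.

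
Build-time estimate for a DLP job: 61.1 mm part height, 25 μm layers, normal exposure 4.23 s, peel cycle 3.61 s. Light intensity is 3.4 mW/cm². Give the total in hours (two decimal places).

Layers = ⌈61.1/0.025⌉ = 2444.
Each layer takes: 4.23 + 3.61 → 7.84 s.
Total = 2444 × 7.84 = 19160.96 s = 5.32 hours.

5.32 hours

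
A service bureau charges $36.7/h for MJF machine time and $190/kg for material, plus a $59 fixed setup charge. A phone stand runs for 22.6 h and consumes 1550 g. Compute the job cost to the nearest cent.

$1182.92

Machine cost = 36.7 × 22.6 = $829.42.
Material cost = 190 × 1550/1000 = $294.50.
Adding setup: 829.42 + 294.50 + 59 → $1182.92.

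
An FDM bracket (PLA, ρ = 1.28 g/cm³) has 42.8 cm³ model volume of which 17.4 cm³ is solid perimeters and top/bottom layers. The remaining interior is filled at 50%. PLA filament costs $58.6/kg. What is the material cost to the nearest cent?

Interior volume = 42.8 − 17.4, so 25.4 cm³.
Infill deposited = 0.50 × 25.4, so 12.7 cm³.
Deposited volume = 17.4 + 12.7 = 30.1 cm³.
Mass = 30.1 × 1.28 = 38.528 g.
At $58.6/kg: 38.528/1000 × 58.6 = $2.26.

$2.26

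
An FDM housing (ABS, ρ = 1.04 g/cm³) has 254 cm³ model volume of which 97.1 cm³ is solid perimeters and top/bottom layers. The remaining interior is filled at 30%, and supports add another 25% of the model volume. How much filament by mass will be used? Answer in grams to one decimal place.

Interior volume = 254 − 97.1, so 156.9 cm³.
Infill deposited: 0.30 × 156.9 → 47.07 cm³.
Support: 0.25 × 254 → 63.5 cm³.
Deposited volume = 97.1 + 47.07 + 63.5 = 207.67 cm³.
Mass = 207.67 × 1.04, so 215.9768 g.

216.0 g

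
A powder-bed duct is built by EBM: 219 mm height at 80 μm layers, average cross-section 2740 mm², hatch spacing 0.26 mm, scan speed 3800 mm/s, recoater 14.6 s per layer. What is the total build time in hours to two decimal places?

13.21 hours

Layers = ⌈219/0.08⌉ = 2738.
Scan path per layer: 2740 / 0.26 → 10538.5 mm.
Beam time per layer = 10538.5 / 3800 = 2.7733 s.
Layer cycle: 2.7733 + 14.6 → 17.3733 s.
Build time = 2738 × 17.3733 = 47568.0954 s = 13.21 hours.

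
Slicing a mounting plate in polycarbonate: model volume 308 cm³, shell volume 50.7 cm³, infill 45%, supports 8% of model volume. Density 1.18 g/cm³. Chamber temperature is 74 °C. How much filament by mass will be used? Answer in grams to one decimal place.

Interior volume = 308 − 50.7 = 257.3 cm³.
Infill volume = 0.45 × 257.3 = 115.785 cm³.
Support: 0.08 × 308 → 24.64 cm³.
Total extruded = 50.7 + 115.785 + 24.64 = 191.125 cm³.
Mass = 191.125 × 1.18, so 225.5275 g.

225.5 g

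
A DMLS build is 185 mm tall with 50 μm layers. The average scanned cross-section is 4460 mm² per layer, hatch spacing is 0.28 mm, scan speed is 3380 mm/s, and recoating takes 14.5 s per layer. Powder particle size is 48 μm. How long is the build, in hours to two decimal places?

19.75 hours

Number of layers: 185 / 0.05 → 3700 (rounded up).
Scan path per layer = 4460 / 0.28, so 15928.6 mm.
Per-layer scan time = 15928.6 / 3380, so 4.7126 s.
Per-layer time: 4.7126 + 14.5 → 19.2126 s.
Build time = 3700 × 19.2126 = 71086.62 s = 19.75 hours.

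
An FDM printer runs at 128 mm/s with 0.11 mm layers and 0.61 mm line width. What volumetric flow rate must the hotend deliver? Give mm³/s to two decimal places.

Extrusion cross-section = 0.11 × 0.61 = 0.0671 mm².
Volumetric flow = 128 × 0.0671 = 8.59 mm³/s.

8.59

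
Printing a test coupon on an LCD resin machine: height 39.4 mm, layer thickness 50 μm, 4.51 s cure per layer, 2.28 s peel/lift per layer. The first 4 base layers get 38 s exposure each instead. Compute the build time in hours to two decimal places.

Layer count = ceil(39.4 / 0.05) = 788.
Base layers: 4 × (38 + 2.28) → 161.12 s.
Remaining layers = 784 × (4.51 + 2.28) = 5323.36 s.
Total = 161.12 + 5323.36 = 5484.48 s = 1.52 hours.

1.52 hours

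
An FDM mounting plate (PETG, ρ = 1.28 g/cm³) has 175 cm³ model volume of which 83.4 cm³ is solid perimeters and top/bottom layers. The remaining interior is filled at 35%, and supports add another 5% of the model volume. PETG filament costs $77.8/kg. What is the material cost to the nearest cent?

$12.37

Volume inside the shell: 175 − 83.4 → 91.6 cm³.
Infill volume = 0.35 × 91.6 = 32.06 cm³.
Support = 0.05 × 175, so 8.75 cm³.
Total printed volume = 83.4 + 32.06 + 8.75, so 124.21 cm³.
Mass = 124.21 × 1.28 = 158.9888 g.
Cost = 158.9888 g / 1000 × $77.8/kg = $12.37.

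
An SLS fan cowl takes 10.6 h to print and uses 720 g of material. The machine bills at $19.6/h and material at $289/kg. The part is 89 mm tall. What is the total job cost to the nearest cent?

$415.84

Time charge = 19.6 × 10.6, so $207.76.
Feedstock cost = 289 × 720/1000, so $208.08.
Job cost: 207.76 + 208.08 = $415.84.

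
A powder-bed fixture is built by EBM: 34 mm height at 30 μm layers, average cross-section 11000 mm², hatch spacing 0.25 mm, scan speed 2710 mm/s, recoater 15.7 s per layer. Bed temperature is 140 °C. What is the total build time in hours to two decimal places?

10.06 hours

Number of layers: 34 / 0.03 → 1134 (rounded up).
Hatch length per layer: 11000 / 0.25 → 44000 mm.
Scan time per layer: 44000 / 2710 → 16.2362 s.
Layer cycle: 16.2362 + 15.7 → 31.9362 s.
Build time = 1134 × 31.9362 = 36215.6508 s = 10.06 hours.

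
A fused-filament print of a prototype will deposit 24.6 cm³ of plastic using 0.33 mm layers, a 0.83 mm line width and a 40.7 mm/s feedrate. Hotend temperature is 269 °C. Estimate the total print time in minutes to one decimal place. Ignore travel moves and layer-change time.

Line area: 0.33 × 0.83 → 0.2739 mm².
Path length: 24600 mm³ / 0.2739 mm² → 89813.8 mm.
Print-move time: 89813.8 / 40.7 → 2206.7 s.
In the requested units: 2206.7 s = 36.8 minutes.

36.8 minutes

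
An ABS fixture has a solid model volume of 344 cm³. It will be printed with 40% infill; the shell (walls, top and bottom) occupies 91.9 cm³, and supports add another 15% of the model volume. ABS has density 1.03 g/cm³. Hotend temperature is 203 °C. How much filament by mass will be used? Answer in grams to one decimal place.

251.7 g

Volume inside the shell = 344 − 91.9 = 252.1 cm³.
Infill volume = 0.40 × 252.1, so 100.84 cm³.
Support: 0.15 × 344 → 51.6 cm³.
Total extruded: 91.9 + 100.84 + 51.6 → 244.34 cm³.
Mass: 244.34 × 1.03 → 251.6702 g.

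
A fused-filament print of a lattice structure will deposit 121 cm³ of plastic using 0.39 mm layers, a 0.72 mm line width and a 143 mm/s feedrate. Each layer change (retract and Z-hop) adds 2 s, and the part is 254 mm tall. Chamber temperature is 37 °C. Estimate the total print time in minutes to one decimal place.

Bead cross-section: 0.39 × 0.72 → 0.2808 mm².
Total extruded path = 121000/0.2808 = 430911.7 mm.
Extrusion time = 430911.7 / 143 = 3013.4 s.
Number of layers: 254 / 0.39 → 652 (rounded up).
Z-hop total = 652 × 2, so 1304 s.
Total = 3013.4 + 1304 = 4317.4 s = 72.0 minutes.

72.0 minutes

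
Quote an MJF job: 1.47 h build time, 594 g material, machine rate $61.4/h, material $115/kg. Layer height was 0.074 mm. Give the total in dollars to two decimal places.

$158.57

Machine cost = 61.4 × 1.47, so $90.258.
Feedstock cost = 115 × 594/1000, so $68.31.
Total = 90.258 + 68.31 = 158.568 ≈ $158.57.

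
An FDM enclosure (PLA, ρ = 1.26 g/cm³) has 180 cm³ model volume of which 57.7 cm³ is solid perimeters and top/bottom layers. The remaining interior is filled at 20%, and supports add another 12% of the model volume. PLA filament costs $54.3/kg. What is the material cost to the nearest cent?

$7.10

Infill region = 180 − 57.7, so 122.3 cm³.
Infill deposited: 0.20 × 122.3 → 24.46 cm³.
Support = 0.12 × 180, so 21.6 cm³.
Total extruded = 57.7 + 24.46 + 21.6, so 103.76 cm³.
Mass: 103.76 × 1.26 → 130.7376 g.
Cost = 130.7376 g / 1000 × $54.3/kg = $7.10.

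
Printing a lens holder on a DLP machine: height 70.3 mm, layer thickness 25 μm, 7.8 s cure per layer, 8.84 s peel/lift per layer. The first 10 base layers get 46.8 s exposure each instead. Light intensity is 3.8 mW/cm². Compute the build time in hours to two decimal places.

Number of layers: 70.3 / 0.025 → 2812 (rounded up).
Burn-in layers = 10 × (46.8 + 8.84) = 556.4 s.
Regular layers = 2802 × (7.8 + 8.84), so 46625.28 s.
Total = 556.4 + 46625.28 = 47181.68 s = 13.11 hours.

13.11 hours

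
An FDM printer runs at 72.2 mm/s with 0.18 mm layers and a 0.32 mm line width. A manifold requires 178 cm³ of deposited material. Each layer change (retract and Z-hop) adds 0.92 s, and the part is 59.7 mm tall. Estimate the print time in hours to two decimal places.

11.97 hours

Line area: 0.18 × 0.32 → 0.0576 mm².
Path length: 178000 mm³ / 0.0576 mm² → 3090277.8 mm.
Time extruding = 3090277.8 / 72.2, so 42801.6 s.
Layers = ⌈59.7/0.18⌉ = 332.
Z-hop total = 332 × 0.92, so 305.44 s.
Altogether 42801.6 + 305.44 = 43107.04 s, i.e. 11.97 hours.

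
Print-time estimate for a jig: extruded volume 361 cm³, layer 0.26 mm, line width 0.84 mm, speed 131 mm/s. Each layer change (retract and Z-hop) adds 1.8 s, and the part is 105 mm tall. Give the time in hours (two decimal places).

Bead cross-section: 0.26 × 0.84 → 0.2184 mm².
Total extruded path = 361000/0.2184 = 1652930.4 mm.
Print-move time: 1652930.4 / 131 → 12617.8 s.
Number of layers: 105 / 0.26 → 404 (rounded up).
Non-print overhead: 404 × 1.8 → 727.2 s.
Altogether 12617.8 + 727.2 = 13345 s, i.e. 3.71 hours.

3.71 hours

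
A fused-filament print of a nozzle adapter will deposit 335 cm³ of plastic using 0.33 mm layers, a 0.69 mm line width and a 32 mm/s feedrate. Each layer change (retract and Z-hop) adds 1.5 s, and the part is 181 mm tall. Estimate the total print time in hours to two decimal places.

Line area = 0.33 × 0.69, so 0.2277 mm².
Total extruded path = 335000/0.2277 = 1471234.1 mm.
Print-move time: 1471234.1 / 32 → 45976.1 s.
Layer count = ceil(181 / 0.33) = 549.
Non-print overhead: 549 × 1.5 → 823.5 s.
Total = 45976.1 + 823.5 = 46799.6 s = 13.00 hours.

13.00 hours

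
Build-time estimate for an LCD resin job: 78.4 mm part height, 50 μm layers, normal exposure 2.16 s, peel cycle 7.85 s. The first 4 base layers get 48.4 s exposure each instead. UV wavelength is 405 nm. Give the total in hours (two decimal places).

4.41 hours

Layers = ⌈78.4/0.05⌉ = 1568.
Burn-in layers = 4 × (48.4 + 7.85) = 225 s.
Normal layers: 1564 × (2.16 + 7.85) → 15655.64 s.
Sum: 225 + 15655.64 = 15880.64 s → 4.41 hours.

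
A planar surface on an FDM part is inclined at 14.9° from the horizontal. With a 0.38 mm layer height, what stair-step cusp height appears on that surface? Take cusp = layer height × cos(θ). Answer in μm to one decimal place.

h_c = t·cos θ = 0.38 × 0.9664 = 0.367232 mm (367.2 μm).

367.2 μm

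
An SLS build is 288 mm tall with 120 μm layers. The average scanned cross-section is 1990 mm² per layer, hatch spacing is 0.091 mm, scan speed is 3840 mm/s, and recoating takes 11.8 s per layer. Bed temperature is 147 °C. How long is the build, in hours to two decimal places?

11.66 hours

Layer count = ceil(288 / 0.12) = 2400.
Hatch length per layer = 1990 / 0.091 = 21868.1 mm.
Per-layer scan time = 21868.1 / 3840 = 5.6948 s.
Time per layer = 5.6948 + 11.8 = 17.4948 s.
2400 layers × 17.4948 s/layer = 41987.52 s, i.e. 11.66 hours.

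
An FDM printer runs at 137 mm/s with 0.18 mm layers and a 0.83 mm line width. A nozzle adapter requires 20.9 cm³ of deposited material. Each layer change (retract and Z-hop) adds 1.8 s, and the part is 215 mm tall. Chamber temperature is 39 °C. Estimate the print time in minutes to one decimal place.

52.9 minutes

Bead cross-section = 0.18 × 0.83 = 0.1494 mm².
Toolpath length = 20.9 cm³ / 0.1494 mm² = 20900 / 0.1494 = 139892.9 mm.
Time extruding: 139892.9 / 137 → 1021.1 s.
Layer count = ceil(215 / 0.18) = 1195.
Z-hop total: 1195 × 1.8 → 2151 s.
Altogether 1021.1 + 2151 = 3172.1 s, i.e. 52.9 minutes.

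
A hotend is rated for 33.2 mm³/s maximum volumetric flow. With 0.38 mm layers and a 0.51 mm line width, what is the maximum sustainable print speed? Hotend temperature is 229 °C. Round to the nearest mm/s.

Bead cross-section: 0.38 × 0.51 → 0.1938 mm².
Max speed = 33.2 / 0.1938 = 171.31 ≈ 171 mm/s.

171 mm/s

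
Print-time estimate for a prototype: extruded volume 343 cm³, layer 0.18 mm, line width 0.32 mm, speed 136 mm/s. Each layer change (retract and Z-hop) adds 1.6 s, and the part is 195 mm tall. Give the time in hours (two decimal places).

12.64 hours

Extrusion cross-section: 0.18 × 0.32 → 0.0576 mm².
Toolpath length = 343 cm³ / 0.0576 mm² = 343000 / 0.0576 = 5954861.1 mm.
Extrusion time = 5954861.1 / 136, so 43785.7 s.
Layer count = ceil(195 / 0.18) = 1084.
Layer-change overhead: 1084 × 1.6 → 1734.4 s.
Altogether 43785.7 + 1734.4 = 45520.1 s, i.e. 12.64 hours.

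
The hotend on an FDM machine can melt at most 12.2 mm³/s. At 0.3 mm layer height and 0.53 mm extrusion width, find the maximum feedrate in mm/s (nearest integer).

77 mm/s

Bead cross-section: 0.3 × 0.53 → 0.159 mm².
Max speed = 12.2 / 0.159 = 76.73 ≈ 77 mm/s.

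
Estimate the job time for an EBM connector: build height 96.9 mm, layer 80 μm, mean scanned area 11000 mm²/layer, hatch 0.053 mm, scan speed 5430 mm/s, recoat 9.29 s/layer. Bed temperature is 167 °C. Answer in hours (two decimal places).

16.00 hours

Number of layers: 96.9 / 0.08 → 1212 (rounded up).
Scan path per layer: 11000 / 0.053 → 207547.2 mm.
Scan time per layer: 207547.2 / 5430 → 38.2223 s.
Per-layer time = 38.2223 + 9.29 = 47.5123 s.
Total: 1212 × 47.5123 s = 57584.9076 s → 16.00 hours.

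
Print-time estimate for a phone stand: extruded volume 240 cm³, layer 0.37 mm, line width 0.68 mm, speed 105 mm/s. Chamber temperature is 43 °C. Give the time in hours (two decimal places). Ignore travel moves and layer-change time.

Line area = 0.37 × 0.68 = 0.2516 mm².
Path length: 240000 mm³ / 0.2516 mm² → 953895.1 mm.
Time extruding: 953895.1 / 105 → 9084.7 s.
9084.7 s = 2.52 hours.

2.52 hours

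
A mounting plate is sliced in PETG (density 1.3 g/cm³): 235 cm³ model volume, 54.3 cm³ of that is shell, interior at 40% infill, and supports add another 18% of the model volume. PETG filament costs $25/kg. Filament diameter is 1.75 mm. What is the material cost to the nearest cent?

$5.49

Infill region: 235 − 54.3 → 180.7 cm³.
Deposited infill = 0.40 × 180.7, so 72.28 cm³.
Support = 0.18 × 235 = 42.3 cm³.
Total printed volume = 54.3 + 72.28 + 42.3 = 168.88 cm³.
Mass = 168.88 × 1.3 = 219.544 g.
Cost = 219.544 g / 1000 × $25/kg = $5.49.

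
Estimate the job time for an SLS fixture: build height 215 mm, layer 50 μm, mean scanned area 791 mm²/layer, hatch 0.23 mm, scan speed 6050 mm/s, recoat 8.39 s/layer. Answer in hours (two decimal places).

Layers = ⌈215/0.05⌉ = 4300.
Per-layer scan distance = 791 / 0.23 = 3439.1 mm.
Scan time per layer = 3439.1 / 6050 = 0.5684 s.
Per-layer time: 0.5684 + 8.39 → 8.9584 s.
Total: 4300 × 8.9584 s = 38521.12 s → 10.70 hours.

10.70 hours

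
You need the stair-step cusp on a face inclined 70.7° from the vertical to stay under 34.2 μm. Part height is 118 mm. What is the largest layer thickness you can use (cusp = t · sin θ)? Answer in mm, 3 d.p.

0.036 mm

sin(70.7°) = 0.9438; t_max = 0.0342/0.9438 = 0.036 mm.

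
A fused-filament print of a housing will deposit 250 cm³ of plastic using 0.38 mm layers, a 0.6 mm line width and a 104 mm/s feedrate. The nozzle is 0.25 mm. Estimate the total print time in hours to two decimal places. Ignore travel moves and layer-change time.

Bead cross-section = 0.38 × 0.6, so 0.228 mm².
Path length: 250000 mm³ / 0.228 mm² → 1096491.2 mm.
Extrusion time = 1096491.2 / 104 = 10543.2 s.
Converting: 10543.2 s = 2.93 hours.

2.93 hours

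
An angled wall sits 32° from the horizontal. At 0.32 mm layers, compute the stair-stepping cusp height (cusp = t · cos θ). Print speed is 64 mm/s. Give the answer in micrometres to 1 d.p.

Cusp = layer height × cos(32°) = 0.32 × 0.8480 = 0.27136 mm = 271.4 μm.

271.4 μm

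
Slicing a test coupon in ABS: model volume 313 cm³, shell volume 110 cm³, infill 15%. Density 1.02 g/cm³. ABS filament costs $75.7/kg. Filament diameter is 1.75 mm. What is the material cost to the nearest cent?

Interior volume = 313 − 110 = 203 cm³.
Infill deposited: 0.15 × 203 → 30.45 cm³.
Total extruded = 110 + 30.45 = 140.45 cm³.
Mass: 140.45 × 1.02 → 143.259 g.
Cost = 143.259 g / 1000 × $75.7/kg = $10.84.

$10.84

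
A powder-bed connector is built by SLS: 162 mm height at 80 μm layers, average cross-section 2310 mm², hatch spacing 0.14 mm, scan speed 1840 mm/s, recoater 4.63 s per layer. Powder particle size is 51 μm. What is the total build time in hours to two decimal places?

Layer count = ceil(162 / 0.08) = 2025.
Per-layer scan distance: 2310 / 0.14 → 16500 mm.
Scan time per layer = 16500 / 1840, so 8.9674 s.
Layer cycle = 8.9674 + 4.63 = 13.5974 s.
Build time = 2025 × 13.5974 = 27534.735 s = 7.65 hours.

7.65 hours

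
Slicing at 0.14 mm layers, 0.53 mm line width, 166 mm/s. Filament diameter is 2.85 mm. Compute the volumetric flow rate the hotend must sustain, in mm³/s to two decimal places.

12.32

Bead cross-section = 0.14 × 0.53 = 0.0742 mm².
Volumetric flow = 166 × 0.0742 = 12.32 mm³/s.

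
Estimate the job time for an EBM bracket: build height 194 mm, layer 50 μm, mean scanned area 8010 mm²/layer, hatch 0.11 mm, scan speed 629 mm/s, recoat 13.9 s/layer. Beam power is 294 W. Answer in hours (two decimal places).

139.75 hours

Layer count = ceil(194 / 0.05) = 3880.
Per-layer scan distance: 8010 / 0.11 → 72818.2 mm.
Beam time per layer: 72818.2 / 629 → 115.7682 s.
Per-layer time: 115.7682 + 13.9 → 129.6682 s.
Total: 3880 × 129.6682 s = 503112.616 s → 139.75 hours.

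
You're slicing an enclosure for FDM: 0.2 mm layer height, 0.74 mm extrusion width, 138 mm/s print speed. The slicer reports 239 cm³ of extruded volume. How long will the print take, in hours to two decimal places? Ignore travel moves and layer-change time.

3.25 hours

Bead cross-section: 0.2 × 0.74 → 0.148 mm².
Total extruded path = 239000/0.148 = 1614864.9 mm.
Extrusion time: 1614864.9 / 138 → 11701.9 s.
That's 11701.9 s → 3.25 hours.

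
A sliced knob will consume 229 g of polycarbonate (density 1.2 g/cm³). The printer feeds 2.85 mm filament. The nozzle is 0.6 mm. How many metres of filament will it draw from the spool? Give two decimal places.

Extruded volume: 229/1.2 = 190.8333 cm³ (190833.3 mm³).
Cross-section of 2.85 mm filament: π·(2.85/2)² = 6.3794 mm².
Length = 190833.3 / 6.3794 = 29913.99 mm = 29.91 m.

29.91 m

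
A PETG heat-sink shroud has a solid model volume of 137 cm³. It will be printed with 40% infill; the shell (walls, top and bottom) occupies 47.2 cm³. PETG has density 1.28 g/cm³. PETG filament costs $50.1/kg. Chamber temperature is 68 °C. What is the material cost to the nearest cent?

$5.33

Interior volume: 137 − 47.2 → 89.8 cm³.
Deposited infill = 0.40 × 89.8 = 35.92 cm³.
Total printed volume = 47.2 + 35.92 = 83.12 cm³.
Mass = 83.12 × 1.28 = 106.3936 g.
Cost = 106.3936 g / 1000 × $50.1/kg = $5.33.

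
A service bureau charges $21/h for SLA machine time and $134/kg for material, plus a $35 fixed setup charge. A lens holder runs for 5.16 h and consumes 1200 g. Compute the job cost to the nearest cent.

Time charge = 21 × 5.16 = $108.36.
Feedstock cost: 134 × 1200/1000 → $160.80.
Adding setup: 108.36 + 160.80 + 35 → $304.16.

$304.16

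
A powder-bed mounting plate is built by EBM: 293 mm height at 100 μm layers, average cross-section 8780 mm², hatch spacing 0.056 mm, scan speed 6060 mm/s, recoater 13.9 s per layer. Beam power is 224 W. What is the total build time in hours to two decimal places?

32.37 hours

Layer count = ceil(293 / 0.1) = 2930.
Scan path per layer = 8780 / 0.056 = 156785.7 mm.
Beam time per layer: 156785.7 / 6060 → 25.8722 s.
Layer cycle = 25.8722 + 13.9, so 39.7722 s.
Total: 2930 × 39.7722 s = 116532.546 s → 32.37 hours.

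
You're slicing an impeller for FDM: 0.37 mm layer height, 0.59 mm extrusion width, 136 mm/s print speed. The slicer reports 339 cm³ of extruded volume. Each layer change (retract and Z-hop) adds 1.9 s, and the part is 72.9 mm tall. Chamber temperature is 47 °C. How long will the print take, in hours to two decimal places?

Extrusion cross-section = 0.37 × 0.59 = 0.2183 mm².
Toolpath length = 339 cm³ / 0.2183 mm² = 339000 / 0.2183 = 1552908.8 mm.
Time extruding = 1552908.8 / 136, so 11418.4 s.
Layer count = ceil(72.9 / 0.37) = 198.
Layer-change overhead = 198 × 1.9 = 376.2 s.
Altogether 11418.4 + 376.2 = 11794.6 s, i.e. 3.28 hours.

3.28 hours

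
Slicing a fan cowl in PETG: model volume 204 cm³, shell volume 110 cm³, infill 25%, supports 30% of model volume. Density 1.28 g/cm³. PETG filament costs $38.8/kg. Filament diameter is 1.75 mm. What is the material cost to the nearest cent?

$9.67

Infill region: 204 − 110 → 94 cm³.
Deposited infill = 0.25 × 94 = 23.5 cm³.
Support = 0.30 × 204 = 61.2 cm³.
Total extruded = 110 + 23.5 + 61.2, so 194.7 cm³.
Mass = 194.7 × 1.28 = 249.216 g.
At $38.8/kg: 249.216/1000 × 38.8 = $9.67.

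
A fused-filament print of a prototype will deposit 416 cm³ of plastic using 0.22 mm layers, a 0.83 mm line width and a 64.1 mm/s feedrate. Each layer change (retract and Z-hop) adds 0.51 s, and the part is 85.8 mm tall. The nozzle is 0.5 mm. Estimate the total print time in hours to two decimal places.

9.93 hours

Bead cross-section = 0.22 × 0.83 = 0.1826 mm².
Toolpath length = 416 cm³ / 0.1826 mm² = 416000 / 0.1826 = 2278203.7 mm.
Time extruding = 2278203.7 / 64.1, so 35541.4 s.
Layer count = ceil(85.8 / 0.22) = 390.
Non-print overhead: 390 × 0.51 → 198.9 s.
Total = 35541.4 + 198.9 = 35740.3 s = 9.93 hours.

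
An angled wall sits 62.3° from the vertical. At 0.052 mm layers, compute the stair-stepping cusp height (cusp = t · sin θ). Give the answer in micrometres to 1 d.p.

sin(62.3°) = 0.8854, so cusp = 0.052 × 0.8854 = 0.046041 mm → 46.0 μm.

46.0 μm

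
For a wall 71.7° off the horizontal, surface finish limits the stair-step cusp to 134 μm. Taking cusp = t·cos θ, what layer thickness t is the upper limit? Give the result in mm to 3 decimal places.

0.427 mm

cos(71.7°) = 0.3140; t_max = 0.134/0.3140 = 0.427 mm.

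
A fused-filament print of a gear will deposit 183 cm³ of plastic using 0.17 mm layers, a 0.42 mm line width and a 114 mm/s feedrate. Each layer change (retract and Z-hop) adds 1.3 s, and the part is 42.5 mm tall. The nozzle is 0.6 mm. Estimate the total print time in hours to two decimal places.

6.34 hours

Extrusion cross-section = 0.17 × 0.42 = 0.0714 mm².
Total extruded path = 183000/0.0714 = 2563025.2 mm.
Print-move time = 2563025.2 / 114, so 22482.7 s.
Layer count = ceil(42.5 / 0.17) = 250.
Non-print overhead = 250 × 1.3 = 325 s.
Total = 22482.7 + 325 = 22807.7 s = 6.34 hours.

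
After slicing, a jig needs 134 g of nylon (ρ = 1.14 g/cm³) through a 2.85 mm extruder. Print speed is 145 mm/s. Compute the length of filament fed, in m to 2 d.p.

18.43 m

Extruded volume: 134/1.14 = 117.5439 cm³ (117543.9 mm³).
Cross-section of 2.85 mm filament: π·(2.85/2)² = 6.3794 mm².
L = V/A = 117543.9/6.3794 = 18425.54 mm → 18.43 m.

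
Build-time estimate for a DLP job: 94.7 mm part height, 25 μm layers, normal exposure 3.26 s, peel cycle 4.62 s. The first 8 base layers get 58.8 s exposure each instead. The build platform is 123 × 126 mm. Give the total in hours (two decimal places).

Layers = ⌈94.7/0.025⌉ = 3788.
Burn-in layers: 8 × (58.8 + 4.62) → 507.36 s.
Normal layers = 3780 × (3.26 + 4.62) = 29786.4 s.
Sum: 507.36 + 29786.4 = 30293.76 s → 8.41 hours.

8.41 hours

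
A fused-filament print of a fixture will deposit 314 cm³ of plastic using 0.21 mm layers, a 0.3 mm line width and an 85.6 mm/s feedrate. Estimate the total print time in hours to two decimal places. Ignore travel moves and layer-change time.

Line area = 0.21 × 0.3 = 0.063 mm².
Path length: 314000 mm³ / 0.063 mm² → 4984127 mm.
Extrusion time = 4984127 / 85.6 = 58225.8 s.
In the requested units: 58225.8 s = 16.17 hours.

16.17 hours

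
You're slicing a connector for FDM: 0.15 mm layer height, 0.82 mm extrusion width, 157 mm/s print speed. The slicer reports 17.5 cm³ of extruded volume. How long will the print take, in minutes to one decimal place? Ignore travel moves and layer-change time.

Extrusion cross-section = 0.15 × 0.82 = 0.123 mm².
Path length: 17500 mm³ / 0.123 mm² → 142276.4 mm.
Time extruding = 142276.4 / 157 = 906.2 s.
Converting: 906.2 s = 15.1 minutes.

15.1 minutes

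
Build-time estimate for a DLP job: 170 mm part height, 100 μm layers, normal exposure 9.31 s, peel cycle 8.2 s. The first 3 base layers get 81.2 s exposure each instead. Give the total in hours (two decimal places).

Layers = ⌈170/0.1⌉ = 1700.
Burn-in layers = 3 × (81.2 + 8.2) = 268.2 s.
Normal layers = 1697 × (9.31 + 8.2) = 29714.47 s.
Total = 268.2 + 29714.47 = 29982.67 s = 8.33 hours.

8.33 hours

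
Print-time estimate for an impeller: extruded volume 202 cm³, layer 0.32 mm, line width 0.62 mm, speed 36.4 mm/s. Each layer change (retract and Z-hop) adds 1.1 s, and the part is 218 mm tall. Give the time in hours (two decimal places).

Bead cross-section = 0.32 × 0.62 = 0.1984 mm².
Toolpath length = 202 cm³ / 0.1984 mm² = 202000 / 0.1984 = 1018145.2 mm.
Time extruding: 1018145.2 / 36.4 → 27971 s.
Number of layers: 218 / 0.32 → 682 (rounded up).
Z-hop total: 682 × 1.1 → 750.2 s.
Altogether 27971 + 750.2 = 28721.2 s, i.e. 7.98 hours.

7.98 hours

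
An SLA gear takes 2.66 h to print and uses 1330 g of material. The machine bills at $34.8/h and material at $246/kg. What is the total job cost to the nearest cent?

Time charge = 34.8 × 2.66 = $92.568.
Material cost: 246 × 1330/1000 → $327.18.
Total = 92.568 + 327.18 = 419.748 ≈ $419.75.

$419.75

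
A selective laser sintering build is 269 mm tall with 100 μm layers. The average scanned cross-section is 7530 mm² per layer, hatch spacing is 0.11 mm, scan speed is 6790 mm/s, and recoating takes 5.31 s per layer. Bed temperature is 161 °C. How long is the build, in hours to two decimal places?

11.50 hours

Layer count = ceil(269 / 0.1) = 2690.
Hatch length per layer = 7530 / 0.11 = 68454.5 mm.
Laser time per layer: 68454.5 / 6790 → 10.0817 s.
Per-layer time: 10.0817 + 5.31 → 15.3917 s.
Build time = 2690 × 15.3917 = 41403.673 s = 11.50 hours.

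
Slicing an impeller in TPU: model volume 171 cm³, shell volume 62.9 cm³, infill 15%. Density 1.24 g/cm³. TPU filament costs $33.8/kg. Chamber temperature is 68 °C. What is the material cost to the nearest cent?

Infill region = 171 − 62.9 = 108.1 cm³.
Infill deposited: 0.15 × 108.1 → 16.215 cm³.
Total printed volume = 62.9 + 16.215 = 79.115 cm³.
Mass = 79.115 × 1.24, so 98.1026 g.
At $33.8/kg: 98.1026/1000 × 33.8 = $3.32.

$3.32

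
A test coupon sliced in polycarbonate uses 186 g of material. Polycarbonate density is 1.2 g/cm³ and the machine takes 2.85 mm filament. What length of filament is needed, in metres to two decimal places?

Volume = 186 g / 1.2 g·cm⁻³ = 155 cm³ = 155000 mm³.
Cross-section of 2.85 mm filament: π·(2.85/2)² = 6.3794 mm².
Length = 155000 / 6.3794 = 24296.96 mm = 24.30 m.

24.30 m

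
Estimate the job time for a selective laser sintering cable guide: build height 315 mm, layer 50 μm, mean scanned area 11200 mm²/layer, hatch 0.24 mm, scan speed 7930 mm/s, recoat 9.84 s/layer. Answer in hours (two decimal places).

Layers = ⌈315/0.05⌉ = 6300.
Scan path per layer = 11200 / 0.24, so 46666.7 mm.
Per-layer scan time = 46666.7 / 7930, so 5.8848 s.
Per-layer time = 5.8848 + 9.84, so 15.7248 s.
Total: 6300 × 15.7248 s = 99066.24 s → 27.52 hours.

27.52 hours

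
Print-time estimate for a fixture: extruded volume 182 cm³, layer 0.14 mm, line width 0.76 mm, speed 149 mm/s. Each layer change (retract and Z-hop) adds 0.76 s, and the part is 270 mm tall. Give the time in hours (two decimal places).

Line area = 0.14 × 0.76 = 0.1064 mm².
Toolpath length = 182 cm³ / 0.1064 mm² = 182000 / 0.1064 = 1710526.3 mm.
Time extruding: 1710526.3 / 149 → 11480 s.
Number of layers: 270 / 0.14 → 1929 (rounded up).
Layer-change overhead = 1929 × 0.76 = 1466.04 s.
Total = 11480 + 1466.04 = 12946.04 s = 3.60 hours.

3.60 hours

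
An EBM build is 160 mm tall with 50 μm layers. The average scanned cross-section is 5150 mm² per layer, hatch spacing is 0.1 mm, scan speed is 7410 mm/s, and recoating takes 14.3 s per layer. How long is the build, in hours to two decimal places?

Layers = ⌈160/0.05⌉ = 3200.
Hatch length per layer = 5150 / 0.1, so 51500 mm.
Scan time per layer = 51500 / 7410 = 6.9501 s.
Time per layer = 6.9501 + 14.3 = 21.2501 s.
Build time = 3200 × 21.2501 = 68000.32 s = 18.89 hours.

18.89 hours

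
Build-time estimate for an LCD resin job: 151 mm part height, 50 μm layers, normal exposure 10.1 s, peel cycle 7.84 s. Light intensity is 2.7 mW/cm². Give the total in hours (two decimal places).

Layer count = ceil(151 / 0.05) = 3020.
Cycle time = 10.1 + 7.84, so 17.94 s.
Total = 3020 × 17.94 = 54178.8 s = 15.05 hours.

15.05 hours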